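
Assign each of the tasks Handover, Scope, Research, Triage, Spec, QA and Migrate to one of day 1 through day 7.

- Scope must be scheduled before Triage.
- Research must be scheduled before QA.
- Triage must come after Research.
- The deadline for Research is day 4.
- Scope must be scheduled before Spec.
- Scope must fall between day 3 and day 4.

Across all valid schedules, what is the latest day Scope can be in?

day 4

Scope is available from day 3; Scope's own window allows nothing later than day 4.
Scope at day 4 is achievable: Scope=day 4, Triage=day 5, Migrate=day 1, QA=day 2, Handover=day 1, Research=day 1, Spec=day 5.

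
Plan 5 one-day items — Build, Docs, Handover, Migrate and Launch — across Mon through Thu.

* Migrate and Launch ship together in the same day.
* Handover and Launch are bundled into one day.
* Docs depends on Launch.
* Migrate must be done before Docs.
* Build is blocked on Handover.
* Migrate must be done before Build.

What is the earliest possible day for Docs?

Precedence pushes Docs to at least Tue.
Docs at Tue is achievable: Launch=Mon; Handover=Mon; Docs=Tue; Migrate=Mon; Build=Tue.

Tue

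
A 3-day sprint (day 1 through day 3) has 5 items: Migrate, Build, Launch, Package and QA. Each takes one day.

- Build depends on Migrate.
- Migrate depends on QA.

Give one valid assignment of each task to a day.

Build=day 3, Package=day 1, Launch=day 1, Migrate=day 2, QA=day 1

Checking: QA(day 1) before Migrate(day 2); Migrate(day 2) before Build(day 3).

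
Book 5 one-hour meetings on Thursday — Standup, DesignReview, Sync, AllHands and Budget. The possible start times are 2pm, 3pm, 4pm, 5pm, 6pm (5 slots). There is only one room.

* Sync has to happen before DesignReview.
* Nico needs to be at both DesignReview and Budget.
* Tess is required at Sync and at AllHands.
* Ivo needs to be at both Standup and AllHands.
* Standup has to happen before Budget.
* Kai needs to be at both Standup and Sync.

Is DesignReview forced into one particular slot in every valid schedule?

DesignReview can be 3pm (e.g. Standup=4pm; DesignReview=3pm; Budget=5pm; Sync=2pm; AllHands=6pm) or 4pm (e.g. AllHands in 6pm; Sync in 3pm; Budget in 5pm; Standup in 2pm; DesignReview in 4pm).

No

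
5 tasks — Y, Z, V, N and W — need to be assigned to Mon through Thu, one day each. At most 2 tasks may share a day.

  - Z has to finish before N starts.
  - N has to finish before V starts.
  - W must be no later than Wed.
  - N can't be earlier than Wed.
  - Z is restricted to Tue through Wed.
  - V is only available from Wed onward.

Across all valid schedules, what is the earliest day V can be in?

Thu

V is available from Wed; precedence pushes V to at least Thu.
V at Thu is achievable: Y -> Mon; N -> Wed; W -> Mon; V -> Thu; Z -> Tue.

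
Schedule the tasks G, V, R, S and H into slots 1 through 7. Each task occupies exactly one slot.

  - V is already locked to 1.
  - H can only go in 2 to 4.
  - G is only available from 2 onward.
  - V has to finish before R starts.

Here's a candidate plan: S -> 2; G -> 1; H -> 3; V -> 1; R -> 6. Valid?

No — it violates: G is only available from 2 onward

V has to finish before R starts — holds.
G is only available from 2 onward — violated.
V is already locked to 1 — holds.
H can only go in 2 to 4 — holds.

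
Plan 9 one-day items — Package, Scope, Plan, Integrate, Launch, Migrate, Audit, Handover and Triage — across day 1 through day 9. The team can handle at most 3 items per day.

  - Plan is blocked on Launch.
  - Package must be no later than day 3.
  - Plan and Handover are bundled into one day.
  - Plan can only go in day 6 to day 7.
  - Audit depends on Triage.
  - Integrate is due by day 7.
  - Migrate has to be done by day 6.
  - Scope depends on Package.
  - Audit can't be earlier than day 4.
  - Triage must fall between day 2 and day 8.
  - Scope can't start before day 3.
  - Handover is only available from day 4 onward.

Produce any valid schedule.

Scope=day 3; Package=day 1; Plan=day 6; Integrate=day 1; Launch=day 2; Triage=day 2; Handover=day 6; Migrate=day 1; Audit=day 4

Checking: Package(day 1) before Scope(day 3); Launch(day 2) before Plan(day 6); Triage(day 2) before Audit(day 4); Plan = Handover = day 6; Triage=day 2 in [day 2,day 8]; Audit=day 4 in [day 4,day 9]; Migrate=day 1 in [day 1,day 6]; Package=day 1 in [day 1,day 3]; Integrate=day 1 in [day 1,day 7]; Plan=day 6 in [day 6,day 7]; Handover=day 6 in [day 4,day 9]; Scope=day 3 in [day 3,day 9]; max 3 per day (cap 3).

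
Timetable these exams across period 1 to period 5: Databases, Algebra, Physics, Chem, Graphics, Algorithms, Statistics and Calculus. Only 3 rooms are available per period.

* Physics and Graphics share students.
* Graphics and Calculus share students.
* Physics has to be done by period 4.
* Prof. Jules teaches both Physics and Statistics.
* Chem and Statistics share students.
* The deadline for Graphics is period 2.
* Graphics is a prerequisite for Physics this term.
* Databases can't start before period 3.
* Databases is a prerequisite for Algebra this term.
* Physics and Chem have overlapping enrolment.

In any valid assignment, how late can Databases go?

period 4

Databases is available from period 3; downstream work caps Databases at period 4.
Databases at period 4 is achievable: Chem in period 1, Calculus in period 2, Algorithms in period 1, Databases in period 4, Statistics in period 3, Graphics in period 1, Algebra in period 5, Physics in period 2.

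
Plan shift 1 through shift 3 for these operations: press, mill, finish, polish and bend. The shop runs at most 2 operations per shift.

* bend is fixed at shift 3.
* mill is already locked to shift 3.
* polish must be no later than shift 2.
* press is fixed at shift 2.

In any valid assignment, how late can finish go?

finish at shift 2 is achievable: bend=shift 3, mill=shift 3, finish=shift 2, polish=shift 1, press=shift 2.
Nothing later works — the capacity limit rule out every shift after shift 2.

shift 2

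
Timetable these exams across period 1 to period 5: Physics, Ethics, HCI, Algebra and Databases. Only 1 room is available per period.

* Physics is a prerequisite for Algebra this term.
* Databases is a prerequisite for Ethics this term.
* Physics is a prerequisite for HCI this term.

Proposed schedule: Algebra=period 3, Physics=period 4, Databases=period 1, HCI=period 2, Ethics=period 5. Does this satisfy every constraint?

No. Physics is a prerequisite for HCI this term is not satisfied.

Only 1 room is available per period — holds.
Databases is a prerequisite for Ethics this term — holds.
Physics is a prerequisite for Algebra this term — violated.
Physics is a prerequisite for HCI this term — violated.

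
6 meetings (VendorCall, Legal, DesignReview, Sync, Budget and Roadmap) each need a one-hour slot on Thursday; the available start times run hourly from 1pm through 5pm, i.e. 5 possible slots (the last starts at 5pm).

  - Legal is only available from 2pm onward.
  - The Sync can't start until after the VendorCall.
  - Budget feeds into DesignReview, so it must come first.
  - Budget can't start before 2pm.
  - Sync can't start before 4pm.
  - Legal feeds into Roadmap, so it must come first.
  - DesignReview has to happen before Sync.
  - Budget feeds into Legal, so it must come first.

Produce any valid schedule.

Roadmap=4pm; Budget=2pm; Legal=3pm; Sync=4pm; DesignReview=3pm; VendorCall=1pm

Checking: Budget(2pm) before DesignReview(3pm); VendorCall(1pm) before Sync(4pm); Legal(3pm) before Roadmap(4pm); DesignReview(3pm) before Sync(4pm); Budget(2pm) before Legal(3pm); Sync=4pm in [4pm,5pm]; Budget=2pm in [2pm,5pm]; Legal=3pm in [2pm,5pm].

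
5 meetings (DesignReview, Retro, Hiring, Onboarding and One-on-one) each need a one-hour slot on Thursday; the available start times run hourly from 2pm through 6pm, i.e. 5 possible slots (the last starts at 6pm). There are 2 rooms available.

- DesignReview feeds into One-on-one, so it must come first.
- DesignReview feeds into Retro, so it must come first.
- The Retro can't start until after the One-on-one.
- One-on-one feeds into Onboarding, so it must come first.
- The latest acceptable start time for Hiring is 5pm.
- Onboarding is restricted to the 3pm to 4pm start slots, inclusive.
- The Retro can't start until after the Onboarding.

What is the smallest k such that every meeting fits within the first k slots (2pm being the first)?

4

The precedence chain requires at least 4 distinct slots.
With at most 2 per slot and 5 meetings, at least 3 slots are needed.
4 works (last occupied slot: 5pm): for example Retro -> 5pm, One-on-one -> 3pm, Hiring -> 2pm, Onboarding -> 4pm, DesignReview -> 2pm.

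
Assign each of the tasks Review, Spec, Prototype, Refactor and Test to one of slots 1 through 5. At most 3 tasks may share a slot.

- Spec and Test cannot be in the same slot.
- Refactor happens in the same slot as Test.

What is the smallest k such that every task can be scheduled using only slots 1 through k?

With at most 3 per slot and 5 tasks, at least 2 slots are needed.
2 works (last occupied slot: 2): for example Spec in 1, Prototype in 1, Test in 2, Refactor in 2, Review in 1.

2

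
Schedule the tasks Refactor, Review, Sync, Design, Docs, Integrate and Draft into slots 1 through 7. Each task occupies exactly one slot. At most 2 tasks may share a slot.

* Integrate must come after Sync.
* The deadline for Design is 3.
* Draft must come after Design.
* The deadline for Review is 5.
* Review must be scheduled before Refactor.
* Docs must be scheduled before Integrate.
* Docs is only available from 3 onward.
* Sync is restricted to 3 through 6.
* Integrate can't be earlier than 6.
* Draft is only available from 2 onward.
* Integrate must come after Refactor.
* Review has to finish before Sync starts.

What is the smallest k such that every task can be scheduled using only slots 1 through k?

The precedence chain requires at least 3 distinct slots.
With at most 2 per slot and 7 tasks, at least 4 slots are needed.
Integrate can't be placed before 6, so the schedule must run through at least slot 6.
6 works (last occupied slot: 6): for example Docs in 3, Refactor in 2, Draft in 2, Design in 1, Review in 1, Integrate in 6, Sync in 3.

6 slots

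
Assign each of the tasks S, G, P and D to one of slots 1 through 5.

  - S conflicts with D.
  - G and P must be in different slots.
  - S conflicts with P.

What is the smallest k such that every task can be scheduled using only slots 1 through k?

2

Could 1 slot be enough, i.e. nothing placed later than 1? No: P can't share with G (1) → nothing is left.
So 1 slot is not enough.
2 works (last occupied slot: 2): for example S in 1, P in 2, G in 1, D in 2.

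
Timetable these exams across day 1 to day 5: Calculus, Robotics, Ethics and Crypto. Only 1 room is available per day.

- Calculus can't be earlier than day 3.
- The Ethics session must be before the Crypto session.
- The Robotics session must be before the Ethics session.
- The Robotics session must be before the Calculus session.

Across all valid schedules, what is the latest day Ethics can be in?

Precedence pushes Ethics to at least day 2; downstream work caps Ethics at day 4.
Ethics at day 4 is achievable: Crypto=day 5, Ethics=day 4, Robotics=day 1, Calculus=day 3.

day 4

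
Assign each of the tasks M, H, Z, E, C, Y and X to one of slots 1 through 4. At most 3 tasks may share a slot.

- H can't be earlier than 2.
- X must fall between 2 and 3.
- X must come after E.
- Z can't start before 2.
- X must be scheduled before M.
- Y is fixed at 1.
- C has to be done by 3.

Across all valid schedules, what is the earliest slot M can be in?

3

Precedence pushes M to at least 3.
M at 3 is achievable: C=1; H=2; Z=2; Y=1; M=3; E=1; X=2.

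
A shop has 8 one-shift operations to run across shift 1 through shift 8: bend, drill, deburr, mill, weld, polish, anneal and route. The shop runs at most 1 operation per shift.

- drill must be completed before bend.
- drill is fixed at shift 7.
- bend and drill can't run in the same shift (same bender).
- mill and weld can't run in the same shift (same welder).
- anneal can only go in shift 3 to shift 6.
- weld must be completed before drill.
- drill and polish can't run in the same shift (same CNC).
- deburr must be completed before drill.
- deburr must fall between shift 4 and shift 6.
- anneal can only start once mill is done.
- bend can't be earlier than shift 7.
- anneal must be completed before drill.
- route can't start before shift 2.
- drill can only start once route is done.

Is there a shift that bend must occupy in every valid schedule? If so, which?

bend's window is shift 7–shift 8.
drill is fixed at shift 7, and bend can't share a shift with drill.
So bend must be shift 8.

shift 8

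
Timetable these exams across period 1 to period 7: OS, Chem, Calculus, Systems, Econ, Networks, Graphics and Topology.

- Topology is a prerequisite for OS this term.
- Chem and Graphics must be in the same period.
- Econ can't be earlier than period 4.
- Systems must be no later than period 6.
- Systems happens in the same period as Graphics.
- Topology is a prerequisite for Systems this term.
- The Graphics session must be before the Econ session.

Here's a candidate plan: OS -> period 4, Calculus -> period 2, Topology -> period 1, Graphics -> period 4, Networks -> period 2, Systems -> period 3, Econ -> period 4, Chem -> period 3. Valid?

Systems must be no later than period 6 — holds.
Chem and Graphics must be in the same period — violated.
Econ can't be earlier than period 4 — holds.
Topology is a prerequisite for OS this term — holds.
The Graphics session must be before the Econ session — violated.
Topology is a prerequisite for Systems this term — holds.
Systems happens in the same period as Graphics — violated.

No. Systems happens in the same period as Graphics is not satisfied.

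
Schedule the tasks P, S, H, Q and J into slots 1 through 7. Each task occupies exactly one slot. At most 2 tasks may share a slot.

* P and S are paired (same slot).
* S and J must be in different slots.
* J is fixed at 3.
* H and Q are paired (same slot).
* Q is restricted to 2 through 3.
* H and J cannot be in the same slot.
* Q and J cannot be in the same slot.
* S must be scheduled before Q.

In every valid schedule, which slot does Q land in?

Q's window is 2–3.
J is fixed at 3, and Q can't share a slot with J.
So Q must be 2.

2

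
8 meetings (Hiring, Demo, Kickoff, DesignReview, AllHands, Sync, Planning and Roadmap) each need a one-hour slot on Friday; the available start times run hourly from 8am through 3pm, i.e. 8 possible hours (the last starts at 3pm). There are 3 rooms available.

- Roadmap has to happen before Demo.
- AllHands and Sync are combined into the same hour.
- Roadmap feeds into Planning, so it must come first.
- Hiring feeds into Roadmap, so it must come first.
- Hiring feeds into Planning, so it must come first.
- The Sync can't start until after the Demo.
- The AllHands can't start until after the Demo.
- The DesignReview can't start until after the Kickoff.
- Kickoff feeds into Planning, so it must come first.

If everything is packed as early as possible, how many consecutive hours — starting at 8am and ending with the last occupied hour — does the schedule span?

The precedence chain requires at least 4 distinct hours.
With at most 3 per hour and 8 meetings, at least 3 hours are needed.
4 works (last occupied hour: 11am): for example DesignReview -> 9am, Hiring -> 8am, Roadmap -> 9am, Planning -> 10am, Kickoff -> 8am, Sync -> 11am, AllHands -> 11am, Demo -> 10am.

4 hours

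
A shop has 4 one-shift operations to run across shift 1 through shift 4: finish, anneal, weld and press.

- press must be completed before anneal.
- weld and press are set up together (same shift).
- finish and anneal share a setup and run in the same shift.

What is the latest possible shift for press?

Downstream work caps press at shift 3.
press at shift 3 is achievable: weld in shift 3, press in shift 3, anneal in shift 4, finish in shift 4.

shift 3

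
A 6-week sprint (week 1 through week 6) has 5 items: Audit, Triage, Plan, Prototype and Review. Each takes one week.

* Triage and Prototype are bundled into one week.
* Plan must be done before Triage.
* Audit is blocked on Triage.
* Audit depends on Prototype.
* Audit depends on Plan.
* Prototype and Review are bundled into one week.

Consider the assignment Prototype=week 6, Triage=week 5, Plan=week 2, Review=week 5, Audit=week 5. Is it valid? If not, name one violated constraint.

No. Audit depends on Prototype is not satisfied.

Audit depends on Plan — holds.
Audit is blocked on Triage — violated.
Triage and Prototype are bundled into one week — violated.
Plan must be done before Triage — holds.
Audit depends on Prototype — violated.
Prototype and Review are bundled into one week — violated.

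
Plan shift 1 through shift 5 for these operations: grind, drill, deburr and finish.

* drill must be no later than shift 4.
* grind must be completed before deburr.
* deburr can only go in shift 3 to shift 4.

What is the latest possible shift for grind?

Downstream work caps grind at shift 3.
grind at shift 3 is achievable: grind -> shift 3, finish -> shift 1, drill -> shift 1, deburr -> shift 4.

shift 3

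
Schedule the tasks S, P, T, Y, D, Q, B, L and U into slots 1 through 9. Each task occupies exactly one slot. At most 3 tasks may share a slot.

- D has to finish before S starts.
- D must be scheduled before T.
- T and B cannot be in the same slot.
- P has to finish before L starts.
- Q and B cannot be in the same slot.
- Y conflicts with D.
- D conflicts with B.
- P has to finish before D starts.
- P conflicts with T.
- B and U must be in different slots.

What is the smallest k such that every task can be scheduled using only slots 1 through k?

The precedence chain requires at least 3 distinct slots.
With at most 3 per slot and 9 tasks, at least 3 slots are needed.
3 works (last occupied slot: 3): for example S -> 3; B -> 1; L -> 2; Y -> 1; P -> 1; Q -> 2; U -> 3; D -> 2; T -> 3.

3 slots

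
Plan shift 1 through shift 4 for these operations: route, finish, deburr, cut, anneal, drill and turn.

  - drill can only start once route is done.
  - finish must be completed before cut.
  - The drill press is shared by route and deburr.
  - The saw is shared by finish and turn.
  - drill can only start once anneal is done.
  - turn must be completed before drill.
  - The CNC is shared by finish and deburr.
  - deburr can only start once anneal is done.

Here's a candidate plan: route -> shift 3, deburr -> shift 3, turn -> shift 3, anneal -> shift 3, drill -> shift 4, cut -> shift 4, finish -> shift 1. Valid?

No — it violates: The drill press is shared by route and deburr

The saw is shared by finish and turn — holds.
The drill press is shared by route and deburr — violated.
finish must be completed before cut — holds.
deburr can only start once anneal is done — violated.
turn must be completed before drill — holds.
drill can only start once route is done — holds.
drill can only start once anneal is done — holds.
The CNC is shared by finish and deburr — holds.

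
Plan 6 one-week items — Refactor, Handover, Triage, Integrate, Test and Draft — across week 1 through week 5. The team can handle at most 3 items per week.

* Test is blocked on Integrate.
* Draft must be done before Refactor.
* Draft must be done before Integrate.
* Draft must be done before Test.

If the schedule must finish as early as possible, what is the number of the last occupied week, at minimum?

week 3

The precedence chain requires at least 3 distinct weeks.
With at most 3 per week and 6 tasks, at least 2 weeks are needed.
3 works (last occupied week: week 3): for example Test -> week 3, Draft -> week 1, Handover -> week 1, Refactor -> week 2, Triage -> week 1, Integrate -> week 2.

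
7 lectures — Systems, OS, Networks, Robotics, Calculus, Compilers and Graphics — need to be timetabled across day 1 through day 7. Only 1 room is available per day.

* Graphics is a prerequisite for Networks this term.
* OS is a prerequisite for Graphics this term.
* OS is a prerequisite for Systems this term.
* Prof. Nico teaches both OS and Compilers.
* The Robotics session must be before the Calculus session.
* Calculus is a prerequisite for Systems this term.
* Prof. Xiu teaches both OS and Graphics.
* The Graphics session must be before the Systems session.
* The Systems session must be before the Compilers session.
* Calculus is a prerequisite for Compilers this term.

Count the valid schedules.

Splitting on Systems: it can be day 5 (12), day 6 (10). Listing each branch's schedules as (OS, Networks, Robotics, Calculus, Compilers, Graphics) by day number:
Systems=day 5: (1,6,2,3,7,4) (1,6,2,4,7,3) (1,6,3,4,7,2) (1,7,2,3,6,4) (1,7,2,4,6,3) (1,7,3,4,6,2) (2,6,1,3,7,4) (2,6,1,4,7,3) (2,7,1,3,6,4) (2,7,1,4,6,3) (3,6,1,2,7,4) (3,7,1,2,6,4) — 12.
Systems=day 6: (1,3,4,5,7,2) (1,4,2,5,7,3) (1,4,3,5,7,2) (1,5,2,3,7,4) (1,5,2,4,7,3) (1,5,3,4,7,2) (2,4,1,5,7,3) (2,5,1,3,7,4) (2,5,1,4,7,3) (3,5,1,2,7,4) — 10.
Summing: 12 + 10 = 22.

22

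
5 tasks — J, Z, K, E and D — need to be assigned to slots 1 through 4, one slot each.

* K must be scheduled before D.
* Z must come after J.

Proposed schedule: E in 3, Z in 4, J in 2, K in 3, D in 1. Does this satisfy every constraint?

Z must come after J — holds.
K must be scheduled before D — violated.

No. K must be scheduled before D is not satisfied.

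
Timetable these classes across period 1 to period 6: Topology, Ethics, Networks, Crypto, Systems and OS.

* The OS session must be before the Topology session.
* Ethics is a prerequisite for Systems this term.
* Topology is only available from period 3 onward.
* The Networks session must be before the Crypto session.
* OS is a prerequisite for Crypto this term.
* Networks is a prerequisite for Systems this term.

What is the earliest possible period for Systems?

Precedence pushes Systems to at least period 2.
Systems at period 2 is achievable: Networks -> period 1, Ethics -> period 1, Crypto -> period 2, Topology -> period 3, Systems -> period 2, OS -> period 1.

period 2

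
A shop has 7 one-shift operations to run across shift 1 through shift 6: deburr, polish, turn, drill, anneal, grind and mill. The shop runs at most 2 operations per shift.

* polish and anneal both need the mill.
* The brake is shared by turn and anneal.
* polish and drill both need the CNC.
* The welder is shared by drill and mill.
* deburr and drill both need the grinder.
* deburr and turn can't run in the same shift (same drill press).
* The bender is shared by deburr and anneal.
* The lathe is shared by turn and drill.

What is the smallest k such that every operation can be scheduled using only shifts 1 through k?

With at most 2 per shift and 7 operations, at least 4 shifts are needed.
4 works (last occupied shift: shift 4): for example grind -> shift 2, deburr -> shift 1, mill -> shift 4, turn -> shift 2, anneal -> shift 3, drill -> shift 3, polish -> shift 1.

4 shifts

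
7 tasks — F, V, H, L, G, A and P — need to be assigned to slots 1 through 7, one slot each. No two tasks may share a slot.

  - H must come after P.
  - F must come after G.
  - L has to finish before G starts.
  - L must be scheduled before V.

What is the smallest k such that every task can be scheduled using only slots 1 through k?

The precedence chain requires at least 3 distinct slots.
With at most 1 per slot and 7 tasks, at least 7 slots are needed.
7 works (last occupied slot: 7): for example A -> 7, P -> 5, G -> 2, F -> 3, H -> 6, L -> 1, V -> 4.

7 slots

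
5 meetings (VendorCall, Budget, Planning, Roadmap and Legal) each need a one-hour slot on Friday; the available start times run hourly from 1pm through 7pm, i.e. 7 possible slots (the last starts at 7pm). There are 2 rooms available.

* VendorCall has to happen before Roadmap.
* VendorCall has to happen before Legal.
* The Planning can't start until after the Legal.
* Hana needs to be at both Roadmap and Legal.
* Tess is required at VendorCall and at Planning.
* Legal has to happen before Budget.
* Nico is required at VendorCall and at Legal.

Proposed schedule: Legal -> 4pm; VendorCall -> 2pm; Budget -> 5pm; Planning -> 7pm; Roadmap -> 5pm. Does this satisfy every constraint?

Tess is required at VendorCall and at Planning — holds.
Nico is required at VendorCall and at Legal — holds.
VendorCall has to happen before Legal — holds.
The Planning can't start until after the Legal — holds.
There are 2 rooms available — holds.
VendorCall has to happen before Roadmap — holds.
Hana needs to be at both Roadmap and Legal — holds.
Legal has to happen before Budget — holds.

Yes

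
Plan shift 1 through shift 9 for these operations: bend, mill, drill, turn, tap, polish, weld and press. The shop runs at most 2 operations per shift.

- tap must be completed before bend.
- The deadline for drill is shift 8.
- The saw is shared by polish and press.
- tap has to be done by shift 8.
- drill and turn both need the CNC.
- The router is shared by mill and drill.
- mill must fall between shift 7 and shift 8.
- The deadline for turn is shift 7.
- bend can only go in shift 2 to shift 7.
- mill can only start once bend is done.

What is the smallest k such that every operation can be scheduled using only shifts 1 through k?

The precedence chain requires at least 3 distinct shifts.
With at most 2 per shift and 8 operations, at least 4 shifts are needed.
mill can't be placed before shift 7, so the schedule must run through at least shift 7.
7 works (last occupied shift: shift 7): for example drill -> shift 1; weld -> shift 3; turn -> shift 2; press -> shift 4; mill -> shift 7; polish -> shift 3; tap -> shift 1; bend -> shift 2.

7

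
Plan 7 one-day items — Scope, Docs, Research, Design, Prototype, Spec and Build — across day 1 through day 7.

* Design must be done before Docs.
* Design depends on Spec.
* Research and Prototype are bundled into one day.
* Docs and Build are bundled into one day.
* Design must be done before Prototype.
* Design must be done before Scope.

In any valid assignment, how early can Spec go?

Downstream work caps Spec at day 5.
Spec at day 1 is achievable: Scope -> day 3; Research -> day 3; Design -> day 2; Prototype -> day 3; Docs -> day 3; Build -> day 3; Spec -> day 1.

day 1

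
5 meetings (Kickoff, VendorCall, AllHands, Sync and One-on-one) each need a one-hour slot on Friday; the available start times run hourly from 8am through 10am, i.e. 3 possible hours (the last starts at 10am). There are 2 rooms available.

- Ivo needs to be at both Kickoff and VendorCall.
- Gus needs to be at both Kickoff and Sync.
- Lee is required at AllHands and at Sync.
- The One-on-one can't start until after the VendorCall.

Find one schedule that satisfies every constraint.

Sync in 10am, AllHands in 8am, VendorCall in 8am, Kickoff in 9am, One-on-one in 9am

Checking: VendorCall(8am) before One-on-one(9am); Kickoff(9am) != VendorCall(8am); AllHands(8am) != Sync(10am); Kickoff(9am) != Sync(10am); max 2 per hour (cap 2).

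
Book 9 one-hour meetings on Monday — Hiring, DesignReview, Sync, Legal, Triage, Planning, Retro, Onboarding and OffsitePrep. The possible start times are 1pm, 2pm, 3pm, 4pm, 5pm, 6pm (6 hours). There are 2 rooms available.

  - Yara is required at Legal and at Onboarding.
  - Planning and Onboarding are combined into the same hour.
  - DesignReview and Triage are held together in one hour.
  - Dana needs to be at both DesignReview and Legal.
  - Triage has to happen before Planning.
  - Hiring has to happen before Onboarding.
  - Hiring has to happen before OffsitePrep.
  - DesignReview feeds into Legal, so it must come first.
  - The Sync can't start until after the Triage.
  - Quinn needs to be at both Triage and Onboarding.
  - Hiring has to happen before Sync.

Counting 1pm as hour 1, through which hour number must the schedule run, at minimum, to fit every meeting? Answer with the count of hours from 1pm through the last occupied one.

The precedence chain requires at least 2 distinct hours.
With at most 2 per hour and 9 meetings, at least 5 hours are needed.
5 works (last occupied hour: 5pm): for example Legal -> 3pm; Triage -> 2pm; OffsitePrep -> 5pm; Hiring -> 1pm; DesignReview -> 2pm; Sync -> 3pm; Onboarding -> 4pm; Retro -> 1pm; Planning -> 4pm.

5 hours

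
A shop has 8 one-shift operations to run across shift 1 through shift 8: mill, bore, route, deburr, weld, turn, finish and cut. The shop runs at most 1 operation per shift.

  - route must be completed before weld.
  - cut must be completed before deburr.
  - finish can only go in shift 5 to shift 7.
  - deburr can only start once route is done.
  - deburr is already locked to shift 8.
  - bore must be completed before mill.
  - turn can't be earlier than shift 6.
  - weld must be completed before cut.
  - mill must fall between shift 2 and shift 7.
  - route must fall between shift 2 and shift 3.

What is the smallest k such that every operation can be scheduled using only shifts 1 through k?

The precedence chain requires at least 4 distinct shifts.
With at most 1 per shift and 8 operations, at least 8 shifts are needed.
deburr can't be placed before shift 8, so the schedule must run through at least shift 8.
8 works (last occupied shift: shift 8): for example route -> shift 2, mill -> shift 3, cut -> shift 7, deburr -> shift 8, finish -> shift 5, turn -> shift 6, bore -> shift 1, weld -> shift 4.

8 shifts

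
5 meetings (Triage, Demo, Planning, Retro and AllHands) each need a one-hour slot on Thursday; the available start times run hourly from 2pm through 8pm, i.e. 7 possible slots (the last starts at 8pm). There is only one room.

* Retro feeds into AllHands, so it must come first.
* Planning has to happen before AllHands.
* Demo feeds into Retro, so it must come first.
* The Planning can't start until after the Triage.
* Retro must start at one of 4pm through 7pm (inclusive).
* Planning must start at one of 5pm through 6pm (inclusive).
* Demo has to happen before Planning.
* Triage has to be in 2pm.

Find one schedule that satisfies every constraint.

AllHands=6pm, Demo=3pm, Planning=5pm, Retro=4pm, Triage=2pm

Checking: Demo(3pm) before Planning(5pm); Demo(3pm) before Retro(4pm); Triage(2pm) before Planning(5pm); Retro(4pm) before AllHands(6pm); Planning(5pm) before AllHands(6pm); Triage=2pm in [2pm,2pm]; Retro=4pm in [4pm,7pm]; Planning=5pm in [5pm,6pm]; max 1 per slot (cap 1).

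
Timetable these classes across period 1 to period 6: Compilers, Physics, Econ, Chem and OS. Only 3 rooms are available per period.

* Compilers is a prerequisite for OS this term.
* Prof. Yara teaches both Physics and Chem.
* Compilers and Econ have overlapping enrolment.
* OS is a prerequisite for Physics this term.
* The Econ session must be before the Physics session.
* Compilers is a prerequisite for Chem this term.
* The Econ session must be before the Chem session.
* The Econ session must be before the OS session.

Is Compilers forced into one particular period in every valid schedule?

Compilers can be period 1 (e.g. Econ -> period 2; Chem -> period 3; Physics -> period 4; Compilers -> period 1; OS -> period 3) or period 2 (e.g. Physics in period 4; Econ in period 1; OS in period 3; Chem in period 3; Compilers in period 2).

No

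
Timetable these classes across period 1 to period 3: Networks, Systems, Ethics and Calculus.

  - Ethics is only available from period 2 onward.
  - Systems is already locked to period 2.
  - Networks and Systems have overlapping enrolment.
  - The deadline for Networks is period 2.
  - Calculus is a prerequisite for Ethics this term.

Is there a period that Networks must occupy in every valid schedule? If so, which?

Networks's window is period 1–period 2.
Systems is fixed at period 2, and Networks can't share a period with Systems.
So Networks must be period 1.

period 1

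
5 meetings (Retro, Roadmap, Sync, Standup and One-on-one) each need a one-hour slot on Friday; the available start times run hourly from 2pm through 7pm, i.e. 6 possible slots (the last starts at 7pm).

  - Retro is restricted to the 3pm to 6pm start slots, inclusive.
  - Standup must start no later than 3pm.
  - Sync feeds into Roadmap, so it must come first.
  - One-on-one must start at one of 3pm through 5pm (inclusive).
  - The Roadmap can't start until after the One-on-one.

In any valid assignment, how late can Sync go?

6pm

Downstream work caps Sync at 6pm.
Sync at 6pm is achievable: Retro in 3pm, Standup in 2pm, Roadmap in 7pm, One-on-one in 3pm, Sync in 6pm.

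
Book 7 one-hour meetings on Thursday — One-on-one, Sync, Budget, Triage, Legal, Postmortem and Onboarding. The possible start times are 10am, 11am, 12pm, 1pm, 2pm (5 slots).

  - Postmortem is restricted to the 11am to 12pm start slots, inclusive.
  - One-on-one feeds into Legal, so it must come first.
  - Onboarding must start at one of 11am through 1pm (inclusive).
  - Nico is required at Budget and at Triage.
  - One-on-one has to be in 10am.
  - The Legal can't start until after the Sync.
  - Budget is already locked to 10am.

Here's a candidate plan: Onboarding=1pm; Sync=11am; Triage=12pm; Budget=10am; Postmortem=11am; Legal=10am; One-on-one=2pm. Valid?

One-on-one has to be in 10am — violated.
Nico is required at Budget and at Triage — holds.
Onboarding must start at one of 11am through 1pm (inclusive) — holds.
Postmortem is restricted to the 11am to 12pm start slots, inclusive — holds.
Budget is already locked to 10am — holds.
The Legal can't start until after the Sync — violated.
One-on-one feeds into Legal, so it must come first — violated.

No. One-on-one feeds into Legal, so it must come first is not satisfied.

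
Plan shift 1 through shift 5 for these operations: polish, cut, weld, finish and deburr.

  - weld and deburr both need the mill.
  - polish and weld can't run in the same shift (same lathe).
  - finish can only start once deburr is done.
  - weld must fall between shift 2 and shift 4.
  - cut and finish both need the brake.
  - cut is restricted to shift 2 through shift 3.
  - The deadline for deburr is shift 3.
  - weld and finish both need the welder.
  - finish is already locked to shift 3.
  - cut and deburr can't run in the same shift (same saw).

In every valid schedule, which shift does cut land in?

cut's window is shift 2–shift 3.
finish is fixed at shift 3, and cut can't share a shift with finish.
So cut must be shift 2.

shift 2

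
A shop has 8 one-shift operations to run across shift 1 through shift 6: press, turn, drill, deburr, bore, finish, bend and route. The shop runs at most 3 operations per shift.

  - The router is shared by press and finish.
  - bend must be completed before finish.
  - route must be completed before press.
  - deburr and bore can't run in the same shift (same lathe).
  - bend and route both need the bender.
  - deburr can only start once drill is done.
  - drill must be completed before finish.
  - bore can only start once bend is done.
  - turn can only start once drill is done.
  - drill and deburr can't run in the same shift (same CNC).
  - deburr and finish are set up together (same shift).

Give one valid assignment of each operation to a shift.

route -> shift 2, finish -> shift 2, drill -> shift 1, press -> shift 3, bend -> shift 1, bore -> shift 3, deburr -> shift 2, turn -> shift 3

Checking: drill(shift 1) before deburr(shift 2); route(shift 2) before press(shift 3); bend(shift 1) before finish(shift 2); bend(shift 1) before bore(shift 3); drill(shift 1) before turn(shift 3); drill(shift 1) before finish(shift 2); deburr(shift 2) != bore(shift 3); drill(shift 1) != deburr(shift 2); bend(shift 1) != route(shift 2); press(shift 3) != finish(shift 2); deburr = finish = shift 2; max 3 per shift (cap 3).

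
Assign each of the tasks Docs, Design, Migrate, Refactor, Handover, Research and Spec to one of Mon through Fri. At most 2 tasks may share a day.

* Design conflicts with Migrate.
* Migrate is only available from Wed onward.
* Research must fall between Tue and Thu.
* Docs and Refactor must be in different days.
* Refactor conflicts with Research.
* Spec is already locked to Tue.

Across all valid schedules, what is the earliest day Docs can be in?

Docs at Mon is achievable: Handover=Thu, Research=Tue, Refactor=Wed, Spec=Tue, Migrate=Wed, Docs=Mon, Design=Mon.

Mon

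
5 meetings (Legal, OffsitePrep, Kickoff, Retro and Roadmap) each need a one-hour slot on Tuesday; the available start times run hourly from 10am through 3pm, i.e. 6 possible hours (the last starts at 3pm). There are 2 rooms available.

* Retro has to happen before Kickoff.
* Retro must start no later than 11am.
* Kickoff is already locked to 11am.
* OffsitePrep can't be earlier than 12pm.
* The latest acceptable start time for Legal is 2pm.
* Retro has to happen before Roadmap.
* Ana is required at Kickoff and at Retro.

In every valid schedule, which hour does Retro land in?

10am

Retro's window is 10am–11am.
Kickoff is fixed at 11am, and Retro can't share a hour with Kickoff.
So Retro must be 10am.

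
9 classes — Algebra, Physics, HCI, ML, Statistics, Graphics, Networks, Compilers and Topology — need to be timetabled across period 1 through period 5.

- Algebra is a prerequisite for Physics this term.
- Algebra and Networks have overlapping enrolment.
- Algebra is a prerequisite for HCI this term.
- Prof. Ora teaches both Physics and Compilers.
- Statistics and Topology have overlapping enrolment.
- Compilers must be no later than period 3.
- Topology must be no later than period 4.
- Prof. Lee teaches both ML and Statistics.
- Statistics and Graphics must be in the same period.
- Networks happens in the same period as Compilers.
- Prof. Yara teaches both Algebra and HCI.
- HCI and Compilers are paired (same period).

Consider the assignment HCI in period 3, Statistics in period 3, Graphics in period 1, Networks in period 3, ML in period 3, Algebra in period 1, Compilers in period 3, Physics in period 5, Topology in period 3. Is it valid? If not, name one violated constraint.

Invalid. Prof. Lee teaches both ML and Statistics.

Prof. Ora teaches both Physics and Compilers — holds.
Algebra and Networks have overlapping enrolment — holds.
Statistics and Topology have overlapping enrolment — violated.
Compilers must be no later than period 3 — holds.
Prof. Yara teaches both Algebra and HCI — holds.
Algebra is a prerequisite for HCI this term — holds.
HCI and Compilers are paired (same period) — holds.
Algebra is a prerequisite for Physics this term — holds.
Prof. Lee teaches both ML and Statistics — violated.
Networks happens in the same period as Compilers — holds.
Statistics and Graphics must be in the same period — violated.
Topology must be no later than period 4 — holds.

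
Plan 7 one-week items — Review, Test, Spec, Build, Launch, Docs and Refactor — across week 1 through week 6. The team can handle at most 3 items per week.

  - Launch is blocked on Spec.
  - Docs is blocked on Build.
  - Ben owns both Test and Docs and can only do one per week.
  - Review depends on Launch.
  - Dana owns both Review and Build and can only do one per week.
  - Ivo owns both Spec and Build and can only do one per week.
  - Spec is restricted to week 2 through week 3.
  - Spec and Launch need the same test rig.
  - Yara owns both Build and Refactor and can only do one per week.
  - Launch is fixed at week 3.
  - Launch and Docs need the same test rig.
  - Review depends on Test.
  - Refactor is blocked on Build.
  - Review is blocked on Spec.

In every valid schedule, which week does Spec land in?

week 2

Spec's window is week 2–week 3.
Launch is fixed at week 3, and Spec can't share a week with Launch.
So Spec must be week 2.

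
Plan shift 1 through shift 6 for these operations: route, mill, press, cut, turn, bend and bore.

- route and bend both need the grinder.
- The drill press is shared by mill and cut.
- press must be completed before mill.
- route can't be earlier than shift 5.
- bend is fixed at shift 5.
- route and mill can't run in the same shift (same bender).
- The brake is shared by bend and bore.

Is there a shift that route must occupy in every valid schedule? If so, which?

shift 6

route's window is shift 5–shift 6.
bend is fixed at shift 5, and route can't share a shift with bend.
So route must be shift 6.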